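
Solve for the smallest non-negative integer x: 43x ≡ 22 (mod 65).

43⁻¹ ≡ 62 (mod 65) because 43·62 = 2666 = 41·65 + 1.
Multiplying both sides by 62: x ≡ 62·22 = 1364 ≡ 64 (mod 65).

64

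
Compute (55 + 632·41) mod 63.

632·41 = 25912.
25912 = 411·63 + 19, so 25912 mod 63 = 19.
(55 + 19) mod 63 = 11.

11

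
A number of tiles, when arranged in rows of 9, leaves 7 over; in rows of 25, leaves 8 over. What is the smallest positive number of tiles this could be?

x ≡ 7 (mod 9) gives x ∈ {7, 16, 25, 34, 43, 52, 61, 70, …}.
The first of these with x mod 25 = 8 is 133.

133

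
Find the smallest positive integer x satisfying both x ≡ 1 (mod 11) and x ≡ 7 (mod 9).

34

x ≡ 7 (mod 9) gives x ∈ {7, 16, 25, 34}.
The first of these with x mod 11 = 1 is 34.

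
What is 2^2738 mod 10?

Last digits of 2^n: 2, 4, 8, 6 (period 4).
2738 mod 4 = 2, so the last digit matches 2^2 = 4.

4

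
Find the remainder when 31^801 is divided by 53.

By repeated squaring mod 53: 31^1≡31, 31^2≡7, 31^4≡49, 31^8≡16, 31^16≡44, 31^32≡28, 31^64≡42, 31^128≡15, 31^256≡13, 31^512≡10.
801 = 1 + 32 + 256 + 512, so 31^801 ≡ 31·28·13·10 ≡ 3 (mod 53).

3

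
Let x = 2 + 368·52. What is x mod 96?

368·52 = 19136.
19136 = 199·96 + 32, so 19136 mod 96 = 32.
(2 + 32) mod 96 = 34.

34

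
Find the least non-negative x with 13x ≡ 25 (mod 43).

35

13⁻¹ ≡ 10 (mod 43) because 13·10 = 130 = 3·43 + 1.
So x ≡ 10·25 = 250 ≡ 35 (mod 43).
Check: 13·35 = 455 = 10·43 + 25.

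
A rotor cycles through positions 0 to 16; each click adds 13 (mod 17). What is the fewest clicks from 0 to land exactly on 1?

13·4 = 52 = 3·17 + 1, so 13⁻¹ ≡ 4 (mod 17).

4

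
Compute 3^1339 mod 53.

Successive squares of 3 mod 53: 3^1≡3, 3^2≡9, 3^4≡28, 3^8≡42, 3^16≡15, 3^32≡13, 3^64≡10, 3^128≡47, 3^256≡36, 3^512≡24, 3^1024≡46.
1339 = 1 + 2 + 8 + 16 + 32 + 256 + 1024, so 3^1339 ≡ 3·9·42·15·13·36·46 ≡ 23 (mod 53).

23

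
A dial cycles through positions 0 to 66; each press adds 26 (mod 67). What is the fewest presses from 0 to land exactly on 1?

26·49 = 1274 = 19·67 + 1, so 26⁻¹ ≡ 49 (mod 67).

49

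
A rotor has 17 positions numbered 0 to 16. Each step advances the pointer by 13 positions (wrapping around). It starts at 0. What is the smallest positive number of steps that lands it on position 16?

The inverse of 13 mod 17 is 4 (since 13·4 = 52 ≡ 1).
So x ≡ 4·16 = 64 ≡ 13 (mod 17).
Check: 13·13 = 169 = 9·17 + 16.

13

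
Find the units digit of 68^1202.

4

The units digit of 68^n cycles with period 4: 8, 4, 2, 6, …
1202 leaves remainder 2 on division by 4, so 68^1202 ends in 4.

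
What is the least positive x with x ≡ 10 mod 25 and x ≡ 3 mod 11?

x ≡ 3 (mod 11) gives x ∈ {3, 14, 25, 36, 47, 58, 69, 80, …}.
The first of these with x mod 25 = 10 is 135.

135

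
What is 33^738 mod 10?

Powers of 3 mod 10 repeat with period 4: 3, 9, 7, 1.
738 leaves remainder 2 on division by 4, so 33^738 ends in 9.

9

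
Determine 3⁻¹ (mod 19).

13

19 = 6·3 + 1
3 = 3·1 + 0
Back-substituting gives 3·13 ≡ 1 (mod 19).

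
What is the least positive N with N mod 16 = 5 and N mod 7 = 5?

5

Since 7·7 ≡ 1 (mod 16), take x = 5 + 7·((5−5)·7 mod 16) = 5 + 7·0 = 5.
Check: 5 mod 16 = 5, 5 mod 7 = 5.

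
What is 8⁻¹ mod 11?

7

8·7 = 56 = 5·11 + 1, so 8⁻¹ ≡ 7 (mod 11).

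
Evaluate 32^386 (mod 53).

11

Successive squares of 32 mod 53: 32^1≡32, 32^2≡17, 32^4≡24, 32^8≡46, 32^16≡49, 32^32≡16, 32^64≡44, 32^128≡28, 32^256≡42.
386 = 2 + 128 + 256, so 32^386 ≡ 17·28·42 ≡ 11 (mod 53).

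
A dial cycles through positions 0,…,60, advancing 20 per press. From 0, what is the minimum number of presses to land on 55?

20⁻¹ ≡ 58 (mod 61) because 20·58 = 1160 = 19·61 + 1.
Multiplying both sides by 58: x ≡ 58·55 = 3190 ≡ 18 (mod 61).

18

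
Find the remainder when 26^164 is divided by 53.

47

Square-and-reduce mod 53: 26^1≡26, 26^2≡40, 26^4≡10, 26^8≡47, 26^16≡36, 26^32≡24, 26^64≡46, 26^128≡49.
164 = 4 + 32 + 128, so 26^164 ≡ 10·24·49 ≡ 47 (mod 53).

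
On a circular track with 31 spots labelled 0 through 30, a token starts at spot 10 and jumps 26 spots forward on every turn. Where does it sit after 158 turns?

158·26 = 4108.
4108 mod 31 = 16 (since 132·31 = 4092).
(10 + 16) mod 31 = 26.

26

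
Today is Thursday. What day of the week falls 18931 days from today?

Sunday

18931 = 2704·7 + 3, so 18931 mod 7 = 3.
Thursday + 3 days → Sunday.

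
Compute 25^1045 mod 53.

Successive squares of 25 mod 53: 25^1≡25, 25^2≡42, 25^4≡15, 25^8≡13, 25^16≡10, 25^32≡47, 25^64≡36, 25^128≡24, 25^256≡46, 25^512≡49, 25^1024≡16.
Since 1045 = 1 + 4 + 16 + 1024 in binary, 25^1045 ≡ 25·15·10·16 ≡ 4 (mod 53).

4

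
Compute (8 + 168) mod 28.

8

168 − 6·28 = 0, so 168 ≡ 0 (mod 28).
(8 + 0) mod 28 = 8.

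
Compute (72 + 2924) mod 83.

8

2924 mod 83 = 19 (since 35·83 = 2905).
(72 + 19) mod 83 = 8.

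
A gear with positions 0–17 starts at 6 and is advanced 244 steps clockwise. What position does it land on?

244 = 13·18 + 10, so 244 mod 18 = 10.
(6 + 10) mod 18 = 16.

16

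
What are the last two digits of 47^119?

83

Successive squares of 47 mod 100: 47^1≡47, 47^2≡9, 47^4≡81, 47^8≡61, 47^16≡21, 47^32≡41, 47^64≡81.
Since 119 = 1 + 2 + 4 + 16 + 32 + 64 in binary, 47^119 ≡ 47·9·81·21·41·81 ≡ 83 (mod 100).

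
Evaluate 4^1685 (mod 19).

16

By repeated squaring mod 19: 4^1≡4, 4^2≡16, 4^4≡9, 4^8≡5, 4^16≡6, 4^32≡17, 4^64≡4, 4^128≡16, 4^256≡9, 4^512≡5, 4^1024≡6.
Since 1685 = 1 + 4 + 16 + 128 + 512 + 1024 in binary, 4^1685 ≡ 4·9·6·16·5·6 ≡ 16 (mod 19).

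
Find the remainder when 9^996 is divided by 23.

3

By repeated squaring mod 23: 9^1≡9, 9^2≡12, 9^4≡6, 9^8≡13, 9^16≡8, 9^32≡18, 9^64≡2, 9^128≡4, 9^256≡16, 9^512≡3.
996 = 4 + 32 + 64 + 128 + 256 + 512, so 9^996 ≡ 6·18·2·4·16·3 ≡ 3 (mod 23).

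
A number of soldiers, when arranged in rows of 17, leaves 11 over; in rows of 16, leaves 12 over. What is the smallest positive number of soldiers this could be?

28

Since 16·16 ≡ 1 (mod 17), take x = 12 + 16·((11−12)·16 mod 17) = 12 + 16·1 = 28.
Check: 28 mod 17 = 11, 28 mod 16 = 12.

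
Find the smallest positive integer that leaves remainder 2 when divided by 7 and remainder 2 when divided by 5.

x ≡ 2 (mod 5) gives x ∈ {2}.
The first of these with x mod 7 = 2 is 2.

2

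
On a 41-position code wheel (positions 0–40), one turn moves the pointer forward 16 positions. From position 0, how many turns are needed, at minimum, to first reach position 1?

16·18 = 288 = 7·41 + 1, so 16⁻¹ ≡ 18 (mod 41).

18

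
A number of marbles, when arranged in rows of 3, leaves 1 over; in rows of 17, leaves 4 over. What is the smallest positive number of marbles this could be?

4

x ≡ 1 (mod 3) gives x ∈ {1, 4}.
The first of these with x mod 17 = 4 is 4.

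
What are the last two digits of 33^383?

37

Square-and-reduce mod 100: 33^1≡33, 33^2≡89, 33^4≡21, 33^8≡41, 33^16≡81, 33^32≡61, 33^64≡21, 33^128≡41, 33^256≡81.
Since 383 = 1 + 2 + 4 + 8 + 16 + 32 + 64 + 256 in binary, 33^383 ≡ 33·89·21·41·81·61·21·81 ≡ 37 (mod 100).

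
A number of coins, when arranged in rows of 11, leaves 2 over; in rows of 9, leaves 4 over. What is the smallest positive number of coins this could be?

13

x ≡ 4 (mod 9) gives x ∈ {4, 13}.
The first of these with x mod 11 = 2 is 13.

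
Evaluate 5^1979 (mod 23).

Successive squares of 5 mod 23: 5^1≡5, 5^2≡2, 5^4≡4, 5^8≡16, 5^16≡3, 5^32≡9, 5^64≡12, 5^128≡6, 5^256≡13, 5^512≡8, 5^1024≡18.
Since 1979 = 1 + 2 + 8 + 16 + 32 + 128 + 256 + 512 + 1024 in binary, 5^1979 ≡ 5·2·16·3·9·6·13·8·18 ≡ 14 (mod 23).

14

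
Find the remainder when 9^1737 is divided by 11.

Square-and-reduce mod 11: 9^1≡9, 9^2≡4, 9^4≡5, 9^8≡3, 9^16≡9, 9^32≡4, 9^64≡5, 9^128≡3, 9^256≡9, 9^512≡4, 9^1024≡5.
Since 1737 = 1 + 8 + 64 + 128 + 512 + 1024 in binary, 9^1737 ≡ 9·3·5·3·4·5 ≡ 4 (mod 11).

4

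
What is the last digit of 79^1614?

1

Last digits of 9^n: 9, 1 (period 2).
1614 mod 2 = 0, so the last digit matches 9^2 = 1.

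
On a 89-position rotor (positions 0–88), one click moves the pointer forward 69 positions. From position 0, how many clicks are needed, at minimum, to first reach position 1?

40

89 = 1·69 + 20
69 = 3·20 + 9
20 = 2·9 + 2
9 = 4·2 + 1
2 = 2·1 + 0
Back-substituting gives 69·40 ≡ 1 (mod 89).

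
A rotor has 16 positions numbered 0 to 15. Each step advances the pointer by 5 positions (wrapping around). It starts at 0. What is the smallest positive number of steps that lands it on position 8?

The inverse of 5 mod 16 is 13 (since 5·13 = 65 ≡ 1).
So x ≡ 13·8 = 104 ≡ 8 (mod 16).

8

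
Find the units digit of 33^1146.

9

Last digits of 3^n: 3, 9, 7, 1 (period 4).
1146 leaves remainder 2 on division by 4, so 33^1146 ends in 9.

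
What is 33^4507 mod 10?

7

Powers of 3 mod 10 repeat with period 4: 3, 9, 7, 1.
4507 mod 4 = 3, so the last digit matches 3^3 = 7.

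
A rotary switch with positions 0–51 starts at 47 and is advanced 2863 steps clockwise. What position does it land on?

50

2863 = 55·52 + 3, so 2863 mod 52 = 3.
(47 + 3) mod 52 = 50.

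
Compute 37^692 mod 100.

Successive squares of 37 mod 100: 37^1≡37, 37^2≡69, 37^4≡61, 37^8≡21, 37^16≡41, 37^32≡81, 37^64≡61, 37^128≡21, 37^256≡41, 37^512≡81.
Since 692 = 4 + 16 + 32 + 128 + 512 in binary, 37^692 ≡ 61·41·81·21·81 ≡ 81 (mod 100).

81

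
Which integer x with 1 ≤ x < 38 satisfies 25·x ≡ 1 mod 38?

38 = 1·25 + 13
25 = 1·13 + 12
13 = 1·12 + 1
12 = 12·1 + 0
Back-substituting gives 25·35 ≡ 1 (mod 38).

35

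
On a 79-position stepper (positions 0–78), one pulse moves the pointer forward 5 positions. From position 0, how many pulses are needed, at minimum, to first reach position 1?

79 = 15·5 + 4
5 = 1·4 + 1
4 = 4·1 + 0
Back-substituting gives 5·16 ≡ 1 (mod 79).

16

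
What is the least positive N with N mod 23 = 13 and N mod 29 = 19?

657

x ≡ 13 (mod 23) gives x ∈ {13, 36, 59, 82, 105, 128, 151, 174, …}.
The first of these with x mod 29 = 19 is 657.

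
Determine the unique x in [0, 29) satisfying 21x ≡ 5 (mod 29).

3

21⁻¹ ≡ 18 (mod 29) because 21·18 = 378 = 13·29 + 1.
Multiplying both sides by 18: x ≡ 18·5 = 90 ≡ 3 (mod 29).
Check: 21·3 = 63 = 2·29 + 5.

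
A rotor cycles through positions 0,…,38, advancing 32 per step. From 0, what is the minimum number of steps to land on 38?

The inverse of 32 mod 39 is 11 (since 32·11 = 352 ≡ 1).
So x ≡ 11·38 = 418 ≡ 28 (mod 39).
Check: 32·28 = 896 = 22·39 + 38.

28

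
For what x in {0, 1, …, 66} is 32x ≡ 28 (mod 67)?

26

32⁻¹ ≡ 44 (mod 67) because 32·44 = 1408 = 21·67 + 1.
So x ≡ 44·28 = 1232 ≡ 26 (mod 67).
Check: 32·26 = 832 = 12·67 + 28.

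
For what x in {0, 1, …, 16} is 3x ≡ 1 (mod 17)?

3⁻¹ ≡ 6 (mod 17) because 3·6 = 18 = 1·17 + 1.
So x ≡ 6·1 = 6 ≡ 6 (mod 17).

6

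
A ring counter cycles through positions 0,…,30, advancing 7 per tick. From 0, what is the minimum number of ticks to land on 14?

The inverse of 7 mod 31 is 9 (since 7·9 = 63 ≡ 1).
So x ≡ 9·14 = 126 ≡ 2 (mod 31).

2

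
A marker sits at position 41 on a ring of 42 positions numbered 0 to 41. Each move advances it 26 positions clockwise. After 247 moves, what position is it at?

37

247·26 = 6422.
6422 − 152·42 = 38, so 6422 ≡ 38 (mod 42).
(41 + 38) mod 42 = 37.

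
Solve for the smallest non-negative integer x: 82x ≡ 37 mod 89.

82⁻¹ ≡ 38 (mod 89) because 82·38 = 3116 = 35·89 + 1.
So x ≡ 38·37 = 1406 ≡ 71 (mod 89).

71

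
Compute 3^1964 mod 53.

By repeated squaring mod 53: 3^1≡3, 3^2≡9, 3^4≡28, 3^8≡42, 3^16≡15, 3^32≡13, 3^64≡10, 3^128≡47, 3^256≡36, 3^512≡24, 3^1024≡46.
1964 = 4 + 8 + 32 + 128 + 256 + 512 + 1024, so 3^1964 ≡ 28·42·13·47·36·24·46 ≡ 16 (mod 53).

16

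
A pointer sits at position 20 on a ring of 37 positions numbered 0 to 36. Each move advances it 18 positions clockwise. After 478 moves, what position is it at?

478·18 = 8604.
8604 = 232·37 + 20, so 8604 mod 37 = 20.
(20 + 20) mod 37 = 3.

3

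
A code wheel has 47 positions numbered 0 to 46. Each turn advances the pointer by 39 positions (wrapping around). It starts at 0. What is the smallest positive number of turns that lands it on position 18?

33

The inverse of 39 mod 47 is 41 (since 39·41 = 1599 ≡ 1).
Multiplying both sides by 41: x ≡ 41·18 = 738 ≡ 33 (mod 47).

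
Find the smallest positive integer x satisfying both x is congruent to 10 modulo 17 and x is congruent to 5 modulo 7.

61

Since 7·5 ≡ 1 (mod 17), take x = 5 + 7·((10−5)·5 mod 17) = 5 + 7·8 = 61.
Check: 61 mod 17 = 10, 61 mod 7 = 5.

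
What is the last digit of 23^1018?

Last digits of 3^n: 3, 9, 7, 1 (period 4).
1018 mod 4 = 2, so the last digit matches 3^2 = 9.

9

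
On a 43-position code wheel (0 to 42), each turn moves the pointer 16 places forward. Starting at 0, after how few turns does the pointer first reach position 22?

The inverse of 16 mod 43 is 35 (since 16·35 = 560 ≡ 1).
Multiplying both sides by 35: x ≡ 35·22 = 770 ≡ 39 (mod 43).
Check: 16·39 = 624 = 14·43 + 22.

39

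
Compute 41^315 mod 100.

1

By repeated squaring mod 100: 41^1≡41, 41^2≡81, 41^4≡61, 41^8≡21, 41^16≡41, 41^32≡81, 41^64≡61, 41^128≡21, 41^256≡41.
Since 315 = 1 + 2 + 8 + 16 + 32 + 256 in binary, 41^315 ≡ 41·81·21·41·81·41 ≡ 1 (mod 100).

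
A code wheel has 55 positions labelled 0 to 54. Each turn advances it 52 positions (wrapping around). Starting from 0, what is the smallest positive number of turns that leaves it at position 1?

18

55 = 1·52 + 3
52 = 17·3 + 1
3 = 3·1 + 0
Back-substituting gives 52·18 ≡ 1 (mod 55).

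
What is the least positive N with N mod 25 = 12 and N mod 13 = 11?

37

Since 13·2 ≡ 1 (mod 25), take x = 11 + 13·((12−11)·2 mod 25) = 11 + 13·2 = 37.
Check: 37 mod 25 = 12, 37 mod 13 = 11.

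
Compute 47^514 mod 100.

69

Successive squares of 47 mod 100: 47^1≡47, 47^2≡9, 47^4≡81, 47^8≡61, 47^16≡21, 47^32≡41, 47^64≡81, 47^128≡61, 47^256≡21, 47^512≡41.
Since 514 = 2 + 512 in binary, 47^514 ≡ 9·41 ≡ 69 (mod 100).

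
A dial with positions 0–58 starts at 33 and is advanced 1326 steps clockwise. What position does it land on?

1326 mod 59 = 28 (since 22·59 = 1298).
(33 + 28) mod 59 = 2.

2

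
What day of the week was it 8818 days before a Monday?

8818 = 1259·7 + 5, so 8818 mod 7 = 5.
Monday − 5 days → Wednesday.

Wednesday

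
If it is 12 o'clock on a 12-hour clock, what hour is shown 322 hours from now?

322 = 26·12 + 10, so 322 mod 12 = 10.
12 + 10 → 10 on a 12-hour dial.

10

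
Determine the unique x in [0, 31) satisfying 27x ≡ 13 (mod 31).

27⁻¹ ≡ 23 (mod 31) because 27·23 = 621 = 20·31 + 1.
Multiplying both sides by 23: x ≡ 23·13 = 299 ≡ 20 (mod 31).
Check: 27·20 = 540 = 17·31 + 13.

20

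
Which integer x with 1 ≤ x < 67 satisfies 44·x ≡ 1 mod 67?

32

67 = 1·44 + 23
44 = 1·23 + 21
23 = 1·21 + 2
21 = 10·2 + 1
2 = 2·1 + 0
Back-substituting gives 44·32 ≡ 1 (mod 67).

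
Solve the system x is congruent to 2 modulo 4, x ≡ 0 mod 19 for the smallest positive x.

Since 19·3 ≡ 1 (mod 4), take x = 0 + 19·((2−0)·3 mod 4) = 0 + 19·2 = 38.
Check: 38 mod 4 = 2, 38 mod 19 = 0.

38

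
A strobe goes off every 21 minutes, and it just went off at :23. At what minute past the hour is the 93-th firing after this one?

93·21 = 1953.
Dividing 1953 by 60 gives quotient 32 and remainder 33.
(23 + 33) mod 60 = 56.

56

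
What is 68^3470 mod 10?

Powers of 8 mod 10 repeat with period 4: 8, 4, 2, 6.
3470 mod 4 = 2, so the last digit matches 8^2 = 4.

4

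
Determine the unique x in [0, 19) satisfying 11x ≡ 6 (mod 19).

11⁻¹ ≡ 7 (mod 19) because 11·7 = 77 = 4·19 + 1.
Multiplying both sides by 7: x ≡ 7·6 = 42 ≡ 4 (mod 19).

4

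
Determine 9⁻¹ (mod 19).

17

19 = 2·9 + 1
9 = 9·1 + 0
Back-substituting gives 9·17 ≡ 1 (mod 19).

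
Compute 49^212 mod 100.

1

Successive squares of 49 mod 100: 49^1≡49, 49^2≡1, 49^4≡1, 49^8≡1, 49^16≡1, 49^32≡1, 49^64≡1, 49^128≡1.
212 = 4 + 16 + 64 + 128, so 49^212 ≡ 1·1·1·1 ≡ 1 (mod 100).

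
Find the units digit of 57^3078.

9

The units digit of 57^n cycles with period 4: 7, 9, 3, 1, …
3078 leaves remainder 2 on division by 4, so 57^3078 ends in 9.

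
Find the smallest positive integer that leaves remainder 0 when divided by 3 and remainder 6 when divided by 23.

6

x ≡ 0 (mod 3) gives x ∈ {0, 3, 6}.
The first of these with x mod 23 = 6 is 6.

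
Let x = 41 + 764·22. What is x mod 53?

48

764·22 = 16808.
16808 mod 53 = 7 (since 317·53 = 16801).
(41 + 7) mod 53 = 48.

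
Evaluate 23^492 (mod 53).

Square-and-reduce mod 53: 23^1≡23, 23^2≡52, 23^4≡1, 23^8≡1, 23^16≡1, 23^32≡1, 23^64≡1, 23^128≡1, 23^256≡1.
Since 492 = 4 + 8 + 32 + 64 + 128 + 256 in binary, 23^492 ≡ 1·1·1·1·1·1 ≡ 1 (mod 53).

1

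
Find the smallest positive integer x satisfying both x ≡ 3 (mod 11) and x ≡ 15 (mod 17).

x ≡ 3 (mod 11) gives x ∈ {3, 14, 25, 36, 47, 58, 69, 80, …}.
The first of these with x mod 17 = 15 is 168.

168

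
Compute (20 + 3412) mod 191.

3412 − 17·191 = 165, so 3412 ≡ 165 (mod 191).
(20 + 165) mod 191 = 185.

185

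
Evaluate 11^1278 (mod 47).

Successive squares of 11 mod 47: 11^1≡11, 11^2≡27, 11^4≡24, 11^8≡12, 11^16≡3, 11^32≡9, 11^64≡34, 11^128≡28, 11^256≡32, 11^512≡37, 11^1024≡6.
Since 1278 = 2 + 4 + 8 + 16 + 32 + 64 + 128 + 1024 in binary, 11^1278 ≡ 27·24·12·3·9·34·28·6 ≡ 28 (mod 47).

28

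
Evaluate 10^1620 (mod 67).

Successive squares of 10 mod 67: 10^1≡10, 10^2≡33, 10^4≡17, 10^8≡21, 10^16≡39, 10^32≡47, 10^64≡65, 10^128≡4, 10^256≡16, 10^512≡55, 10^1024≡10.
Since 1620 = 4 + 16 + 64 + 512 + 1024 in binary, 10^1620 ≡ 17·39·65·55·10 ≡ 62 (mod 67).

62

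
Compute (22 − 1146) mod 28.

24

1146 mod 28 = 26 (since 40·28 = 1120).
(22 − 26) mod 28 = 24.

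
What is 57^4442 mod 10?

Powers of 7 mod 10 repeat with period 4: 7, 9, 3, 1.
4442 leaves remainder 2 on division by 4, so 57^4442 ends in 9.

9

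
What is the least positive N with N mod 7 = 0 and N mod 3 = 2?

14

x ≡ 2 (mod 3) gives x ∈ {2, 5, 8, 11, 14}.
The first of these with x mod 7 = 0 is 14.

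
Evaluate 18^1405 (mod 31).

5

By repeated squaring mod 31: 18^1≡18, 18^2≡14, 18^4≡10, 18^8≡7, 18^16≡18, 18^32≡14, 18^64≡10, 18^128≡7, 18^256≡18, 18^512≡14, 18^1024≡10.
Since 1405 = 1 + 4 + 8 + 16 + 32 + 64 + 256 + 1024 in binary, 18^1405 ≡ 18·10·7·18·14·10·18·10 ≡ 5 (mod 31).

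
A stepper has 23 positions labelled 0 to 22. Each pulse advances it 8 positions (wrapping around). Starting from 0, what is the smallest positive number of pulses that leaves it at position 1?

3

8·3 = 24 = 1·23 + 1, so 8⁻¹ ≡ 3 (mod 23).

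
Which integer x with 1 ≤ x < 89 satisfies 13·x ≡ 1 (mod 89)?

89 = 6·13 + 11
13 = 1·11 + 2
11 = 5·2 + 1
2 = 2·1 + 0
Back-substituting gives 13·48 ≡ 1 (mod 89).

48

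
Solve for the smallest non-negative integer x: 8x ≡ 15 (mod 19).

The inverse of 8 mod 19 is 12 (since 8·12 = 96 ≡ 1).
So x ≡ 12·15 = 180 ≡ 9 (mod 19).
Check: 8·9 = 72 = 3·19 + 15.

9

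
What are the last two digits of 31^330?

01

Square-and-reduce mod 100: 31^1≡31, 31^2≡61, 31^4≡21, 31^8≡41, 31^16≡81, 31^32≡61, 31^64≡21, 31^128≡41, 31^256≡81.
Since 330 = 2 + 8 + 64 + 256 in binary, 31^330 ≡ 61·41·21·81 ≡ 1 (mod 100).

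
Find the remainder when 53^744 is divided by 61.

9

Square-and-reduce mod 61: 53^1≡53, 53^2≡3, 53^4≡9, 53^8≡20, 53^16≡34, 53^32≡58, 53^64≡9, 53^128≡20, 53^256≡34, 53^512≡58.
Since 744 = 8 + 32 + 64 + 128 + 512 in binary, 53^744 ≡ 20·58·9·20·58 ≡ 9 (mod 61).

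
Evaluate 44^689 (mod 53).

Square-and-reduce mod 53: 44^1≡44, 44^2≡28, 44^4≡42, 44^8≡15, 44^16≡13, 44^32≡10, 44^64≡47, 44^128≡36, 44^256≡24, 44^512≡46.
689 = 1 + 16 + 32 + 128 + 512, so 44^689 ≡ 44·13·10·36·46 ≡ 1 (mod 53).

1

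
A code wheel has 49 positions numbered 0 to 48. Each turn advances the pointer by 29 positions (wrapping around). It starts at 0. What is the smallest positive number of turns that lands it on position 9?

The inverse of 29 mod 49 is 22 (since 29·22 = 638 ≡ 1).
Multiplying both sides by 22: x ≡ 22·9 = 198 ≡ 2 (mod 49).

2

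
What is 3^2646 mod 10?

9

The units digit of 3^n cycles with period 4: 3, 9, 7, 1, …
2646 leaves remainder 2 on division by 4, so 3^2646 ends in 9.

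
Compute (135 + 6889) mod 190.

Dividing 6889 by 190 gives quotient 36 and remainder 49.
(135 + 49) mod 190 = 184.

184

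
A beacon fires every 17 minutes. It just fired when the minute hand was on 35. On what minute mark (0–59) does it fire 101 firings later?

12

101·17 = 1717.
Dividing 1717 by 60 gives quotient 28 and remainder 37.
(35 + 37) mod 60 = 12.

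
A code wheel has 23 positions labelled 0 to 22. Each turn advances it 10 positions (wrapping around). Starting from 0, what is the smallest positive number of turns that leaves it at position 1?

23 = 2·10 + 3
10 = 3·3 + 1
3 = 3·1 + 0
Back-substituting gives 10·7 ≡ 1 (mod 23).

7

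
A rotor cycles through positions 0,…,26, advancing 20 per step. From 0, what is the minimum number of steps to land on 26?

20⁻¹ ≡ 23 (mod 27) because 20·23 = 460 = 17·27 + 1.
So x ≡ 23·26 = 598 ≡ 4 (mod 27).

4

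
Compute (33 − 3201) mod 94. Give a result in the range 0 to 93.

28

3201 = 34·94 + 5, so 3201 mod 94 = 5.
(33 − 5) mod 94 = 28.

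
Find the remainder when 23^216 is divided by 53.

1

Square-and-reduce mod 53: 23^1≡23, 23^2≡52, 23^4≡1, 23^8≡1, 23^16≡1, 23^32≡1, 23^64≡1, 23^128≡1.
Since 216 = 8 + 16 + 64 + 128 in binary, 23^216 ≡ 1·1·1·1 ≡ 1 (mod 53).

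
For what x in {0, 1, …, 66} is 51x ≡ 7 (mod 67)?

54

51⁻¹ ≡ 46 (mod 67) because 51·46 = 2346 = 35·67 + 1.
So x ≡ 46·7 = 322 ≡ 54 (mod 67).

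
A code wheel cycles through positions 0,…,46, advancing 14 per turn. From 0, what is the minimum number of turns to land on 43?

The inverse of 14 mod 47 is 37 (since 14·37 = 518 ≡ 1).
So x ≡ 37·43 = 1591 ≡ 40 (mod 47).

40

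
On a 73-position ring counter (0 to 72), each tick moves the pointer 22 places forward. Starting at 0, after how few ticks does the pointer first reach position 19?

44

The inverse of 22 mod 73 is 10 (since 22·10 = 220 ≡ 1).
So x ≡ 10·19 = 190 ≡ 44 (mod 73).
Check: 22·44 = 968 = 13·73 + 19.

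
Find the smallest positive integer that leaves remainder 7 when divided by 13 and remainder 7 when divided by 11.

7

x ≡ 7 (mod 11) gives x ∈ {7}.
The first of these with x mod 13 = 7 is 7.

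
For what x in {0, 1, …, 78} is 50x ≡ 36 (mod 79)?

26

50⁻¹ ≡ 49 (mod 79) because 50·49 = 2450 = 31·79 + 1.
So x ≡ 49·36 = 1764 ≡ 26 (mod 79).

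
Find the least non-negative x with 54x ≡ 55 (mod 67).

37

The inverse of 54 mod 67 is 36 (since 54·36 = 1944 ≡ 1).
Multiplying both sides by 36: x ≡ 36·55 = 1980 ≡ 37 (mod 67).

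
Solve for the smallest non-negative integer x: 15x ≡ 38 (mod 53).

15⁻¹ ≡ 46 (mod 53) because 15·46 = 690 = 13·53 + 1.
Multiplying both sides by 46: x ≡ 46·38 = 1748 ≡ 52 (mod 53).

52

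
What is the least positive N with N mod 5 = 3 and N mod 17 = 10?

78

x ≡ 3 (mod 5) gives x ∈ {3, 8, 13, 18, 23, 28, 33, 38, …}.
The first of these with x mod 17 = 10 is 78.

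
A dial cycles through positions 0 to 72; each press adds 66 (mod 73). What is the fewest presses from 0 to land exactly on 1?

52

73 = 1·66 + 7
66 = 9·7 + 3
7 = 2·3 + 1
3 = 3·1 + 0
Back-substituting gives 66·52 ≡ 1 (mod 73).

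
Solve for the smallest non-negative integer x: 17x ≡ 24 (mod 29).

17⁻¹ ≡ 12 (mod 29) because 17·12 = 204 = 7·29 + 1.
So x ≡ 12·24 = 288 ≡ 27 (mod 29).

27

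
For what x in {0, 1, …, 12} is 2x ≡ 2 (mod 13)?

1

2⁻¹ ≡ 7 (mod 13) because 2·7 = 14 = 1·13 + 1.
So x ≡ 7·2 = 14 ≡ 1 (mod 13).
Check: 2·1 = 2 = 0·13 + 2.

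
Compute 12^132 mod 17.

Square-and-reduce mod 17: 12^1≡12, 12^2≡8, 12^4≡13, 12^8≡16, 12^16≡1, 12^32≡1, 12^64≡1, 12^128≡1.
132 = 4 + 128, so 12^132 ≡ 13·1 ≡ 13 (mod 17).

13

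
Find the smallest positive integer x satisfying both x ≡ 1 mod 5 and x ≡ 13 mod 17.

Since 17·3 ≡ 1 (mod 5), take x = 13 + 17·((1−13)·3 mod 5) = 13 + 17·4 = 81.
Check: 81 mod 5 = 1, 81 mod 17 = 13.

81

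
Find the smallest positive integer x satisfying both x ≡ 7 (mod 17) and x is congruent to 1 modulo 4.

41

Since 4·13 ≡ 1 (mod 17), take x = 1 + 4·((7−1)·13 mod 17) = 1 + 4·10 = 41.
Check: 41 mod 17 = 7, 41 mod 4 = 1.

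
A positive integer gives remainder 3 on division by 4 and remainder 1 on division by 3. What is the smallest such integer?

7

x ≡ 1 (mod 3) gives x ∈ {1, 4, 7}.
The first of these with x mod 4 = 3 is 7.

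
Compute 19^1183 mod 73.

Square-and-reduce mod 73: 19^1≡19, 19^2≡69, 19^4≡16, 19^8≡37, 19^16≡55, 19^32≡32, 19^64≡2, 19^128≡4, 19^256≡16, 19^512≡37, 19^1024≡55.
1183 = 1 + 2 + 4 + 8 + 16 + 128 + 1024, so 19^1183 ≡ 19·69·16·37·55·4·55 ≡ 67 (mod 73).

67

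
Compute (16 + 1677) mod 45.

Dividing 1677 by 45 gives quotient 37 and remainder 12.
(16 + 12) mod 45 = 28.

28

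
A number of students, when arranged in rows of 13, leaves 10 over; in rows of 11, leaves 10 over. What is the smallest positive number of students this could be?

10

x ≡ 10 (mod 11) gives x ∈ {10}.
The first of these with x mod 13 = 10 is 10.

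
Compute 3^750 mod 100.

Successive squares of 3 mod 100: 3^1≡3, 3^2≡9, 3^4≡81, 3^8≡61, 3^16≡21, 3^32≡41, 3^64≡81, 3^128≡61, 3^256≡21, 3^512≡41.
750 = 2 + 4 + 8 + 32 + 64 + 128 + 512, so 3^750 ≡ 9·81·61·41·81·61·41 ≡ 49 (mod 100).

49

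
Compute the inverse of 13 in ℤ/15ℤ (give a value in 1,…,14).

15 = 1·13 + 2
13 = 6·2 + 1
2 = 2·1 + 0
Back-substituting gives 13·7 ≡ 1 (mod 15).

7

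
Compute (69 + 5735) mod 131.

40

5735 mod 131 = 102 (since 43·131 = 5633).
(69 + 102) mod 131 = 40.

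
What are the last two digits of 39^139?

Successive squares of 39 mod 100: 39^1≡39, 39^2≡21, 39^4≡41, 39^8≡81, 39^16≡61, 39^32≡21, 39^64≡41, 39^128≡81.
139 = 1 + 2 + 8 + 128, so 39^139 ≡ 39·21·81·81 ≡ 59 (mod 100).

59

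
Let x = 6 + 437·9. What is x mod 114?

437·9 = 3933.
3933 mod 114 = 57 (since 34·114 = 3876).
(6 + 57) mod 114 = 63.

63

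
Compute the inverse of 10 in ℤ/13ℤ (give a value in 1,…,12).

10·4 = 40 = 3·13 + 1, so 10⁻¹ ≡ 4 (mod 13).

4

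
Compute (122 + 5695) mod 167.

139

5695 − 34·167 = 17, so 5695 ≡ 17 (mod 167).
(122 + 17) mod 167 = 139.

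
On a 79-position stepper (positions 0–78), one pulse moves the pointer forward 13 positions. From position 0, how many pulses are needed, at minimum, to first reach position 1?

73

79 = 6·13 + 1
13 = 13·1 + 0
Back-substituting gives 13·73 ≡ 1 (mod 79).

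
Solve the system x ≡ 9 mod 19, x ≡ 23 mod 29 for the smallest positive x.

313

x ≡ 9 (mod 19) gives x ∈ {9, 28, 47, 66, 85, 104, 123, 142, …}.
The first of these with x mod 29 = 23 is 313.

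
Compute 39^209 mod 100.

59

By repeated squaring mod 100: 39^1≡39, 39^2≡21, 39^4≡41, 39^8≡81, 39^16≡61, 39^32≡21, 39^64≡41, 39^128≡81.
Since 209 = 1 + 16 + 64 + 128 in binary, 39^209 ≡ 39·61·41·81 ≡ 59 (mod 100).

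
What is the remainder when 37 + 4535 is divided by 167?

63

4535 − 27·167 = 26, so 4535 ≡ 26 (mod 167).
(37 + 26) mod 167 = 63.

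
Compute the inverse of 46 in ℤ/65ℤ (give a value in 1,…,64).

41

46·41 = 1886 = 29·65 + 1, so 46⁻¹ ≡ 41 (mod 65).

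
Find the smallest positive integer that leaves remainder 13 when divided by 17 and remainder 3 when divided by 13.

x ≡ 3 (mod 13) gives x ∈ {3, 16, 29, 42, 55, 68, 81}.
The first of these with x mod 17 = 13 is 81.

81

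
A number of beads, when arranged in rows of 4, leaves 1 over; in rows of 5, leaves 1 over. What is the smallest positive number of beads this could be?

Since 5·1 ≡ 1 (mod 4), take x = 1 + 5·((1−1)·1 mod 4) = 1 + 5·0 = 1.
Check: 1 mod 4 = 1, 1 mod 5 = 1.

1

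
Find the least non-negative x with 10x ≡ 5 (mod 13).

7

The inverse of 10 mod 13 is 4 (since 10·4 = 40 ≡ 1).
So x ≡ 4·5 = 20 ≡ 7 (mod 13).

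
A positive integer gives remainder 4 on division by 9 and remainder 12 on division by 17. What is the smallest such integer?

x ≡ 4 (mod 9) gives x ∈ {4, 13, 22, 31, 40, 49, 58, 67, …}.
The first of these with x mod 17 = 12 is 148.

148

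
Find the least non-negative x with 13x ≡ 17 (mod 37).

The inverse of 13 mod 37 is 20 (since 13·20 = 260 ≡ 1).
So x ≡ 20·17 = 340 ≡ 7 (mod 37).

7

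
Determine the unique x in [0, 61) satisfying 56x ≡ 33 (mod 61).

30

56⁻¹ ≡ 12 (mod 61) because 56·12 = 672 = 11·61 + 1.
Multiplying both sides by 12: x ≡ 12·33 = 396 ≡ 30 (mod 61).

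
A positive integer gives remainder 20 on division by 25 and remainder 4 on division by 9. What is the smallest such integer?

220

Since 9·14 ≡ 1 (mod 25), take x = 4 + 9·((20−4)·14 mod 25) = 4 + 9·24 = 220.
Check: 220 mod 25 = 20, 220 mod 9 = 4.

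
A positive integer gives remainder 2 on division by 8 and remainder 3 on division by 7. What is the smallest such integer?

x ≡ 3 (mod 7) gives x ∈ {3, 10}.
The first of these with x mod 8 = 2 is 10.

10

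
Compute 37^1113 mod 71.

Successive squares of 37 mod 71: 37^1≡37, 37^2≡20, 37^4≡45, 37^8≡37, 37^16≡20, 37^32≡45, 37^64≡37, 37^128≡20, 37^256≡45, 37^512≡37, 37^1024≡20.
1113 = 1 + 8 + 16 + 64 + 1024, so 37^1113 ≡ 37·37·20·37·20 ≡ 1 (mod 71).

1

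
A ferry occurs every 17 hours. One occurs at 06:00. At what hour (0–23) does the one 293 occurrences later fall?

293·17 = 4981.
4981 = 207·24 + 13, so 4981 mod 24 = 13.
(6 + 13) mod 24 = 19.

19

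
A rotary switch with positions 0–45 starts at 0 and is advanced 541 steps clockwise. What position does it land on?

35

Dividing 541 by 46 gives quotient 11 and remainder 35.
(0 + 35) mod 46 = 35.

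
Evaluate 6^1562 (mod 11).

3

Square-and-reduce mod 11: 6^1≡6, 6^2≡3, 6^4≡9, 6^8≡4, 6^16≡5, 6^32≡3, 6^64≡9, 6^128≡4, 6^256≡5, 6^512≡3, 6^1024≡9.
1562 = 2 + 8 + 16 + 512 + 1024, so 6^1562 ≡ 3·4·5·3·9 ≡ 3 (mod 11).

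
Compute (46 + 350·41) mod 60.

56

350·41 = 14350.
14350 mod 60 = 10 (since 239·60 = 14340).
(46 + 10) mod 60 = 56.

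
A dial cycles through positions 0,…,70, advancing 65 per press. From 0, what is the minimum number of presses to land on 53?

The inverse of 65 mod 71 is 59 (since 65·59 = 3835 ≡ 1).
Multiplying both sides by 59: x ≡ 59·53 = 3127 ≡ 3 (mod 71).

3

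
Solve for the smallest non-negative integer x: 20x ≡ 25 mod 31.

20⁻¹ ≡ 14 (mod 31) because 20·14 = 280 = 9·31 + 1.
So x ≡ 14·25 = 350 ≡ 9 (mod 31).

9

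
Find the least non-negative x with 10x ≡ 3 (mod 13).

12

10⁻¹ ≡ 4 (mod 13) because 10·4 = 40 = 3·13 + 1.
Multiplying both sides by 4: x ≡ 4·3 = 12 ≡ 12 (mod 13).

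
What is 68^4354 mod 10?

The units digit of 68^n cycles with period 4: 8, 4, 2, 6, …
4354 mod 4 = 2, so the last digit matches 8^2 = 4.

4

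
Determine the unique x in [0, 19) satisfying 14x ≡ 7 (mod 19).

10

The inverse of 14 mod 19 is 15 (since 14·15 = 210 ≡ 1).
Multiplying both sides by 15: x ≡ 15·7 = 105 ≡ 10 (mod 19).
Check: 14·10 = 140 = 7·19 + 7.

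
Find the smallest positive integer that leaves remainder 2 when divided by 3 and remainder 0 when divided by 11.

11

Since 11·2 ≡ 1 (mod 3), take x = 0 + 11·((2−0)·2 mod 3) = 0 + 11·1 = 11.
Check: 11 mod 3 = 2, 11 mod 11 = 0.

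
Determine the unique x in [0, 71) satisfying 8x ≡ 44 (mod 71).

41

The inverse of 8 mod 71 is 9 (since 8·9 = 72 ≡ 1).
Multiplying both sides by 9: x ≡ 9·44 = 396 ≡ 41 (mod 71).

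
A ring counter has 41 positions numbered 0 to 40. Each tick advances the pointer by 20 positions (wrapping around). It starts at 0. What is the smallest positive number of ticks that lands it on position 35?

12

20⁻¹ ≡ 39 (mod 41) because 20·39 = 780 = 19·41 + 1.
Multiplying both sides by 39: x ≡ 39·35 = 1365 ≡ 12 (mod 41).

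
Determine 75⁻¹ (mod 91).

17

91 = 1·75 + 16
75 = 4·16 + 11
16 = 1·11 + 5
11 = 2·5 + 1
5 = 5·1 + 0
Back-substituting gives 75·17 ≡ 1 (mod 91).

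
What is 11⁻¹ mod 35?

35 = 3·11 + 2
11 = 5·2 + 1
2 = 2·1 + 0
Back-substituting gives 11·16 ≡ 1 (mod 35).

16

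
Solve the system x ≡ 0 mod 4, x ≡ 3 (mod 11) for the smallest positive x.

36

Since 11·3 ≡ 1 (mod 4), take x = 3 + 11·((0−3)·3 mod 4) = 3 + 11·3 = 36.
Check: 36 mod 4 = 0, 36 mod 11 = 3.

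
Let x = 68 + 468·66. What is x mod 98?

86

468·66 = 30888.
30888 = 315·98 + 18, so 30888 mod 98 = 18.
(68 + 18) mod 98 = 86.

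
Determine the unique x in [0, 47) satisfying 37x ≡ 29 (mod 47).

30

The inverse of 37 mod 47 is 14 (since 37·14 = 518 ≡ 1).
So x ≡ 14·29 = 406 ≡ 30 (mod 47).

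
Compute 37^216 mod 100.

41

By repeated squaring mod 100: 37^1≡37, 37^2≡69, 37^4≡61, 37^8≡21, 37^16≡41, 37^32≡81, 37^64≡61, 37^128≡21.
Since 216 = 8 + 16 + 64 + 128 in binary, 37^216 ≡ 21·41·61·21 ≡ 41 (mod 100).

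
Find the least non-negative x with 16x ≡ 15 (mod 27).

6

The inverse of 16 mod 27 is 22 (since 16·22 = 352 ≡ 1).
So x ≡ 22·15 = 330 ≡ 6 (mod 27).
Check: 16·6 = 96 = 3·27 + 15.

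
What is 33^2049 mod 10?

3

Powers of 3 mod 10 repeat with period 4: 3, 9, 7, 1.
2049 mod 4 = 1, so the last digit matches 3^1 = 3.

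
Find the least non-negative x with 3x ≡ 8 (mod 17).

The inverse of 3 mod 17 is 6 (since 3·6 = 18 ≡ 1).
Multiplying both sides by 6: x ≡ 6·8 = 48 ≡ 14 (mod 17).

14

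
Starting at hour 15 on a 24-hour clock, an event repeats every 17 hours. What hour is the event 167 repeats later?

167·17 = 2839.
2839 = 118·24 + 7, so 2839 mod 24 = 7.
(15 + 7) mod 24 = 22.

22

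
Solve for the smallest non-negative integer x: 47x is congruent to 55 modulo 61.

44

47⁻¹ ≡ 13 (mod 61) because 47·13 = 611 = 10·61 + 1.
Multiplying both sides by 13: x ≡ 13·55 = 715 ≡ 44 (mod 61).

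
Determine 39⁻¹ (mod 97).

5

97 = 2·39 + 19
39 = 2·19 + 1
19 = 19·1 + 0
Back-substituting gives 39·5 ≡ 1 (mod 97).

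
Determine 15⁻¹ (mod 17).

8

15·8 = 120 = 7·17 + 1, so 15⁻¹ ≡ 8 (mod 17).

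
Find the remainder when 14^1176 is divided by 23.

18

Square-and-reduce mod 23: 14^1≡14, 14^2≡12, 14^4≡6, 14^8≡13, 14^16≡8, 14^32≡18, 14^64≡2, 14^128≡4, 14^256≡16, 14^512≡3, 14^1024≡9.
Since 1176 = 8 + 16 + 128 + 1024 in binary, 14^1176 ≡ 13·8·4·9 ≡ 18 (mod 23).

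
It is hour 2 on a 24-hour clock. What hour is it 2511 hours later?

2511 = 104·24 + 15, so 2511 mod 24 = 15.
(2 + 15) mod 24 = 17.

17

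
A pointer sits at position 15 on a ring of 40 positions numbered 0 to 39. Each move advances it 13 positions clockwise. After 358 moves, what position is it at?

29

358·13 = 4654.
4654 − 116·40 = 14, so 4654 ≡ 14 (mod 40).
(15 + 14) mod 40 = 29.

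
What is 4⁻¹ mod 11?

3

11 = 2·4 + 3
4 = 1·3 + 1
3 = 3·1 + 0
Back-substituting gives 4·3 ≡ 1 (mod 11).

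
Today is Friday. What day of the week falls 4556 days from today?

Thursday

4556 mod 7 = 6 (since 650·7 = 4550).
Friday + 6 days → Thursday.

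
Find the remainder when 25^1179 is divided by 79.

64

By repeated squaring mod 79: 25^1≡25, 25^2≡72, 25^4≡49, 25^8≡31, 25^16≡13, 25^32≡11, 25^64≡42, 25^128≡26, 25^256≡44, 25^512≡40, 25^1024≡20.
1179 = 1 + 2 + 8 + 16 + 128 + 1024, so 25^1179 ≡ 25·72·31·13·26·20 ≡ 64 (mod 79).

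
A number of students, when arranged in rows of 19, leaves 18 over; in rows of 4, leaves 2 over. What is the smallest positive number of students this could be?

18

x ≡ 2 (mod 4) gives x ∈ {2, 6, 10, 14, 18}.
The first of these with x mod 19 = 18 is 18.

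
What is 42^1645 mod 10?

2

The units digit of 42^n cycles with period 4: 2, 4, 8, 6, …
1645 leaves remainder 1 on division by 4, so 42^1645 ends in 2.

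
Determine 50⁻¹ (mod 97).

50·33 = 1650 = 17·97 + 1, so 50⁻¹ ≡ 33 (mod 97).

33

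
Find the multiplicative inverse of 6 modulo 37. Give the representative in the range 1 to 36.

37 = 6·6 + 1
6 = 6·1 + 0
Back-substituting gives 6·31 ≡ 1 (mod 37).

31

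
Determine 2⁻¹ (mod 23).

23 = 11·2 + 1
2 = 2·1 + 0
Back-substituting gives 2·12 ≡ 1 (mod 23).

12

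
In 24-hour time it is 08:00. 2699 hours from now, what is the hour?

2699 = 112·24 + 11, so 2699 mod 24 = 11.
(8 + 11) mod 24 = 19.

19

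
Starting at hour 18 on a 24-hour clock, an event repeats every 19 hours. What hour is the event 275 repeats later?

11

275·19 = 5225.
5225 = 217·24 + 17, so 5225 mod 24 = 17.
(18 + 17) mod 24 = 11.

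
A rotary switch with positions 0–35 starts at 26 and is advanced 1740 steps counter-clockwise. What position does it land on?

14

Dividing 1740 by 36 gives quotient 48 and remainder 12.
(26 − 12) mod 36 = 14.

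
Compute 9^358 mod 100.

By repeated squaring mod 100: 9^1≡9, 9^2≡81, 9^4≡61, 9^8≡21, 9^16≡41, 9^32≡81, 9^64≡61, 9^128≡21, 9^256≡41.
358 = 2 + 4 + 32 + 64 + 256, so 9^358 ≡ 81·61·81·61·41 ≡ 21 (mod 100).

21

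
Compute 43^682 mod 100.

49

By repeated squaring mod 100: 43^1≡43, 43^2≡49, 43^4≡1, 43^8≡1, 43^16≡1, 43^32≡1, 43^64≡1, 43^128≡1, 43^256≡1, 43^512≡1.
682 = 2 + 8 + 32 + 128 + 512, so 43^682 ≡ 49·1·1·1·1 ≡ 49 (mod 100).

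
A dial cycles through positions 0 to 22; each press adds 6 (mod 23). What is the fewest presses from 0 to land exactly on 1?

6·4 = 24 = 1·23 + 1, so 6⁻¹ ≡ 4 (mod 23).

4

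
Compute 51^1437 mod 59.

45

Successive squares of 51 mod 59: 51^1≡51, 51^2≡5, 51^4≡25, 51^8≡35, 51^16≡45, 51^32≡19, 51^64≡7, 51^128≡49, 51^256≡41, 51^512≡29, 51^1024≡15.
Since 1437 = 1 + 4 + 8 + 16 + 128 + 256 + 1024 in binary, 51^1437 ≡ 51·25·35·45·49·41·15 ≡ 45 (mod 59).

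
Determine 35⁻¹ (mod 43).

16

43 = 1·35 + 8
35 = 4·8 + 3
8 = 2·3 + 2
3 = 1·2 + 1
2 = 2·1 + 0
Back-substituting gives 35·16 ≡ 1 (mod 43).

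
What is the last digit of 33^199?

7

The units digit of 33^n cycles with period 4: 3, 9, 7, 1, …
199 leaves remainder 3 on division by 4, so 33^199 ends in 7.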